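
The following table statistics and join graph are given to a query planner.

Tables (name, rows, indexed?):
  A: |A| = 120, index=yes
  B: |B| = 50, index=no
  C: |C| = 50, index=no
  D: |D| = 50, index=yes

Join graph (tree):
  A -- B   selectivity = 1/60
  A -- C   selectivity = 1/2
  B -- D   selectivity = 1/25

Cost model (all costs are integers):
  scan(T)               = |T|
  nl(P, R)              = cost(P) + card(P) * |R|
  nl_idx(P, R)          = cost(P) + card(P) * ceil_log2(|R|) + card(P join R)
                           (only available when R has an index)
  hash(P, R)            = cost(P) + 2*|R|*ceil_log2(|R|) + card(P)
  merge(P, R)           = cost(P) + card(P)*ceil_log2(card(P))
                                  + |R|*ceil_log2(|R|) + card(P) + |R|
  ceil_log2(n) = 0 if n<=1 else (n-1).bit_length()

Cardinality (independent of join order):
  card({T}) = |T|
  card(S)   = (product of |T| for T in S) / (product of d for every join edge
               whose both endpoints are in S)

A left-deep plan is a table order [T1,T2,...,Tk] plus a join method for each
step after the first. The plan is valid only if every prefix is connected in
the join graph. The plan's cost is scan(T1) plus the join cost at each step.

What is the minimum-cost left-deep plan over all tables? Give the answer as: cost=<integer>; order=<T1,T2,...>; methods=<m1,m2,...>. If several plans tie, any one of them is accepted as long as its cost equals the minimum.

cost=2000; order=B,A,D,C; methods=nl_idx,hash,hash

Selinger DP (subsets sized 1..n):
  {A}: scan cost=120, card=120
  {B}: scan cost=50, card=50
  {C}: scan cost=50, card=50
  {D}: scan cost=50, card=50
  {AB}: card=100; try (A,nl_idx)→500, (B,hash)→840, (A,merge)→1360, (B,merge)→1430, (A,hash)→1780, (A,nl)→6050 …(+1); best=500 via (A,nl_idx)
  {AC}: card=3000; try (C,hash)→840, (A,merge)→1360, (C,merge)→1430, (A,hash)→1780, (A,nl_idx)→3400, (A,nl)→6050 …(+1); best=840 via (C,hash)
  {BD}: card=100; try (D,nl_idx)→450, (D,hash)→700, (B,hash)→700, (D,merge)→750, (B,merge)→750, (D,nl)→2550 …(+1); best=450 via (D,nl_idx)
  {ABC}: card=2500; try (C,hash)→1200, (C,merge)→1650, (B,hash)→4440, (C,nl)→5500, (B,merge)→40190, (B,nl)→150840; best=1200 via (C,hash)
  {ABD}: card=200; try (D,hash)→1200, (D,nl_idx)→1300, (A,nl_idx)→1350, (D,merge)→1650, (A,merge)→2210, (A,hash)→2230 …(+2); best=1200 via (D,hash)
  {ABCD}: card=5000; try (C,hash)→2000, (C,merge)→3350, (D,hash)→4300, (C,nl)→11200, (D,nl_idx)→21200, (D,merge)→34050 …(+1); best=2000 via (C,hash)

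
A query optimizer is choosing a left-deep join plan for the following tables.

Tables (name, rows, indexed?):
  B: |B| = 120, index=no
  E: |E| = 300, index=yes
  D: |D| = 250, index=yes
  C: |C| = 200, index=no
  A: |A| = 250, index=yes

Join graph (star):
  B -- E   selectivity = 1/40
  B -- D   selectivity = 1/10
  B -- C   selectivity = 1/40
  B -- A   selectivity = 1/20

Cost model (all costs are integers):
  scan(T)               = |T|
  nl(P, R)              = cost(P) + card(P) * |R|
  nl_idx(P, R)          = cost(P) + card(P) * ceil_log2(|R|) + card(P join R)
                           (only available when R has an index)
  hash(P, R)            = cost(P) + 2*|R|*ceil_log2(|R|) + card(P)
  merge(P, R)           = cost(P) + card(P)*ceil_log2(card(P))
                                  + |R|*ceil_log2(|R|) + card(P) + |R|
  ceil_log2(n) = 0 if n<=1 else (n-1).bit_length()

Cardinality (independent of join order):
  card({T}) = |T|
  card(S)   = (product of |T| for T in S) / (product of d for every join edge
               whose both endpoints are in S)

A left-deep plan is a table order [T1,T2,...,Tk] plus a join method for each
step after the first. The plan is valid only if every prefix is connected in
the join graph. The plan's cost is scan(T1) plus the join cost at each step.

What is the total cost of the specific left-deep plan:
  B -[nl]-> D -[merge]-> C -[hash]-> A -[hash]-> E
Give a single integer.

step 1: scan B: cost=120, card=120
step 2: join D via nl
    card(P join D) = 120*250/(10) = 3000
    cost = 120 + 120*250 = 30120
step 3: join C via merge
    card(P join C) = 3000*200/(40) = 15000
    cost = 30120 + 3000*12 + 200*8 + 3000 + 200 = 70920
step 4: join A via hash
    card(P join A) = 15000*250/(20) = 187500
    cost = 70920 + 2*250*8 + 15000 = 89920
step 5: join E via hash
    card(P join E) = 187500*300/(40) = 1406250
    cost = 89920 + 2*300*9 + 187500 = 282820

282820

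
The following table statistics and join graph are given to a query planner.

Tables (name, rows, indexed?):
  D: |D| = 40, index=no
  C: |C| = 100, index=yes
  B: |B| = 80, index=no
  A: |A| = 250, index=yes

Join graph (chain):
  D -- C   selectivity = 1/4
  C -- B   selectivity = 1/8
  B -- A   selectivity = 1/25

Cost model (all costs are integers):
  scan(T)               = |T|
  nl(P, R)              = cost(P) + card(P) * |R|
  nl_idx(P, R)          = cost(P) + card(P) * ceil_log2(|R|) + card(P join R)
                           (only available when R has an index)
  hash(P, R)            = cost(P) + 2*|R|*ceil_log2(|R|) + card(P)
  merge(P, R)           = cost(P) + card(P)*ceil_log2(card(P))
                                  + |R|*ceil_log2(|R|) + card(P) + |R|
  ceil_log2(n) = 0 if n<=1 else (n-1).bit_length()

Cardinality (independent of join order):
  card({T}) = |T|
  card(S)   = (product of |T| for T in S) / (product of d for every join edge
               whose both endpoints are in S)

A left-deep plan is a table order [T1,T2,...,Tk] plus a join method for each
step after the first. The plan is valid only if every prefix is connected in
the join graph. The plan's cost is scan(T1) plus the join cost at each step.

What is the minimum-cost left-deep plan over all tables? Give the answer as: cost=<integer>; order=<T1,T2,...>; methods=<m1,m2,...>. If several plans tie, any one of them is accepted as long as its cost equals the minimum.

Selinger DP (subsets sized 1..n):
  {D}: scan cost=40, card=40
  {C}: scan cost=100, card=100
  {B}: scan cost=80, card=80
  {A}: scan cost=250, card=250
  {CD}: card=1000; try (D,hash)→680, (C,merge)→1120, (D,merge)→1180, (C,nl_idx)→1320, (C,hash)→1480, (C,nl)→4040 …(+1); best=680 via (D,hash)
  {BC}: card=1000; try (B,hash)→1320, (C,merge)→1520, (B,merge)→1540, (C,hash)→1560, (C,nl_idx)→1640, (C,nl)→8080 …(+1); best=1320 via (B,hash)
  {AB}: card=800; try (A,nl_idx)→1520, (B,hash)→1620, (A,merge)→2970, (B,merge)→3140, (A,hash)→4160, (A,nl)→20080 …(+1); best=1520 via (A,nl_idx)
  {BCD}: card=10000; try (D,hash)→2800, (B,hash)→2800, (B,merge)→12320, (D,merge)→12600, (D,nl)→41320, (B,nl)→80680; best=2800 via (D,hash)
  {ABC}: card=10000; try (C,hash)→3720, (A,hash)→6320, (C,merge)→11120, (A,merge)→14570, (C,nl_idx)→17120, (A,nl_idx)→19320 …(+2); best=3720 via (C,hash)
  {ABCD}: card=100000; try (D,hash)→14200, (A,hash)→16800, (D,merge)→154000, (A,merge)→155050, (A,nl_idx)→182800, (D,nl)→403720 …(+1); best=14200 via (D,hash)

cost=14200; order=B,A,C,D; methods=nl_idx,hash,hash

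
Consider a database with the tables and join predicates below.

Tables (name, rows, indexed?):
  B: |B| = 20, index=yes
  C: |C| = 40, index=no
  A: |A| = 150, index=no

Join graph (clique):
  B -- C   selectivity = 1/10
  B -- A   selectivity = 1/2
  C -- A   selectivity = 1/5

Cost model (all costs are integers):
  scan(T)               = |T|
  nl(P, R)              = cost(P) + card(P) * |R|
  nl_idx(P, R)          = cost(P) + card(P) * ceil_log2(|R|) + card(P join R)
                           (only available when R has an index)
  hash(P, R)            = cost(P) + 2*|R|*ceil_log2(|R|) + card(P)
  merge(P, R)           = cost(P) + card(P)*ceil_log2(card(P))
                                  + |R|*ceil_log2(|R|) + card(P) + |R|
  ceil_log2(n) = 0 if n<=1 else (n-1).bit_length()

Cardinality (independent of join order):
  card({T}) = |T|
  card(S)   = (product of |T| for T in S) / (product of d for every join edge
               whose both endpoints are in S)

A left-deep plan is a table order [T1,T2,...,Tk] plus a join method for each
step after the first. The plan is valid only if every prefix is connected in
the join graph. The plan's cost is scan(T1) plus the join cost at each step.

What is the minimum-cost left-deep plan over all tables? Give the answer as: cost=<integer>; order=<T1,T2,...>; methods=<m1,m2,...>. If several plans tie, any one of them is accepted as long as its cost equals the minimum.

Selinger DP (subsets sized 1..n):
  {B}: scan cost=20, card=20
  {C}: scan cost=40, card=40
  {A}: scan cost=150, card=150
  {BC}: card=80; try (B,hash)→280, (B,nl_idx)→320, (C,merge)→420, (B,merge)→440, (C,hash)→520, (C,nl)→820 …(+1); best=280 via (B,hash)
  {AB}: card=1500; try (B,hash)→500, (A,merge)→1490, (B,merge)→1620, (B,nl_idx)→2400, (A,hash)→2440, (A,nl)→3020 …(+1); best=500 via (B,hash)
  {AC}: card=1200; try (C,hash)→780, (A,merge)→1670, (C,merge)→1780, (A,hash)→2480, (A,nl)→6040, (C,nl)→6150; best=780 via (C,hash)
  {ABC}: card=1200; try (B,hash)→2180, (A,merge)→2270, (C,hash)→2480, (A,hash)→2760, (B,nl_idx)→7980, (A,nl)→12280 …(+4); best=2180 via (B,hash)

cost=2180; order=A,C,B; methods=hash,hash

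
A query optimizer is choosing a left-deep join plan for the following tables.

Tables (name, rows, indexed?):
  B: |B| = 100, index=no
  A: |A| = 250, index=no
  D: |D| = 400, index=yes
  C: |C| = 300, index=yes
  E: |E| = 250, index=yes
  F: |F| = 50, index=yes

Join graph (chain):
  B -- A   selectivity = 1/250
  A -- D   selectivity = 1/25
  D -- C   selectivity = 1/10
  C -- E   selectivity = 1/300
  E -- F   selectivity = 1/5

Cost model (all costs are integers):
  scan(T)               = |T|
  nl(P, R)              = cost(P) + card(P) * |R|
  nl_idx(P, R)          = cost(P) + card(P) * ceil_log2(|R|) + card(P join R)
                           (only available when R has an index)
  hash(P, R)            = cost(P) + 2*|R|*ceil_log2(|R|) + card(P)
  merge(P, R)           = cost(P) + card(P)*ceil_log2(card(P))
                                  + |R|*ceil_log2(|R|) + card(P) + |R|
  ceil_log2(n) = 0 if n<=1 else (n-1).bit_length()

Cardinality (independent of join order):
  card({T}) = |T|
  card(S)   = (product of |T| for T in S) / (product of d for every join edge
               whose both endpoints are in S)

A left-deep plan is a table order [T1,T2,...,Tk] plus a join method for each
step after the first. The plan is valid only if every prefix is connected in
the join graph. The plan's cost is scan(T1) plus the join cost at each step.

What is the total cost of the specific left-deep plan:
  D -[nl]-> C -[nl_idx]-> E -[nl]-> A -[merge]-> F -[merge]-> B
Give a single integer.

step 1: scan D: cost=400, card=400
step 2: join C via nl
    card(P join C) = 400*300/(10) = 12000
    cost = 400 + 400*300 = 120400
step 3: join E via nl_idx
    card(P join E) = 12000*250/(300) = 10000
    cost = 120400 + 12000*8 + 10000 = 226400
step 4: join A via nl
    card(P join A) = 10000*250/(25) = 100000
    cost = 226400 + 10000*250 = 2726400
step 5: join F via merge
    card(P join F) = 100000*50/(5) = 1000000
    cost = 2726400 + 100000*17 + 50*6 + 100000 + 50 = 4526750
step 6: join B via merge
    card(P join B) = 1000000*100/(250) = 400000
    cost = 4526750 + 1000000*20 + 100*7 + 1000000 + 100 = 25527550

25527550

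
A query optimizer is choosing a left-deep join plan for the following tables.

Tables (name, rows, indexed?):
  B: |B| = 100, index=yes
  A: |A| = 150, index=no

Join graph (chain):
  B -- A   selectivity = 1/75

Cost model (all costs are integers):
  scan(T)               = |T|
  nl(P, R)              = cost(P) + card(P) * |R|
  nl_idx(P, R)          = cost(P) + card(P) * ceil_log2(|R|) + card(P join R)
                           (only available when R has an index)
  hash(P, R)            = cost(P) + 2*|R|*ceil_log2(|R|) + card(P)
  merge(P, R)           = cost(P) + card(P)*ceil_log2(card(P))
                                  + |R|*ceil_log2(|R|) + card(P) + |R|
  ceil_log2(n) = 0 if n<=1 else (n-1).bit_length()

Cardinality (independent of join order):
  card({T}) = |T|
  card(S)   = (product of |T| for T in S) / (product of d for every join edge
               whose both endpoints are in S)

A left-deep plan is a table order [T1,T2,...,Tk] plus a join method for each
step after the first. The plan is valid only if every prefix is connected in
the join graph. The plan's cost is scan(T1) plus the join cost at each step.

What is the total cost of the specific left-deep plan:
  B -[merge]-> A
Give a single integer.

step 1: scan B: cost=100, card=100
step 2: join A via merge
    card(P join A) = 100*150/(75) = 200
    cost = 100 + 100*7 + 150*8 + 100 + 150 = 2250

2250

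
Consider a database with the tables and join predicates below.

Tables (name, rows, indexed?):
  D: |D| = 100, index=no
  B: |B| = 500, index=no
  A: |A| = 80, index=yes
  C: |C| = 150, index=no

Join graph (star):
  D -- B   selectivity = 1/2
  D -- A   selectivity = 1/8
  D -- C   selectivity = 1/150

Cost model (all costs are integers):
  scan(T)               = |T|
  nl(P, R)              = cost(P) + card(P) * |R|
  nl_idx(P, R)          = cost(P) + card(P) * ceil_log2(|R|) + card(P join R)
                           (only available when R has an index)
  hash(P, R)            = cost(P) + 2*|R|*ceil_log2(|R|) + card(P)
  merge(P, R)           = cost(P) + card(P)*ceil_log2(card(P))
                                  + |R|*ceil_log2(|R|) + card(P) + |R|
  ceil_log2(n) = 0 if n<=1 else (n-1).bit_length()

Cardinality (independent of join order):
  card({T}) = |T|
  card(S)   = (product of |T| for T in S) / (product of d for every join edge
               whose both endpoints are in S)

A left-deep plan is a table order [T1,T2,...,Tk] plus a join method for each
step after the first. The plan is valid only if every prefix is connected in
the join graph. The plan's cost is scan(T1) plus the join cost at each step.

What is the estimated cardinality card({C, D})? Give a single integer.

Tables in S: C(150), D(100)
Edges inside S: D-C(d=150)
numerator = 150 * 100 = 15000
denominator = 150 = 150
card(S) = 15000 / 150 = 100

100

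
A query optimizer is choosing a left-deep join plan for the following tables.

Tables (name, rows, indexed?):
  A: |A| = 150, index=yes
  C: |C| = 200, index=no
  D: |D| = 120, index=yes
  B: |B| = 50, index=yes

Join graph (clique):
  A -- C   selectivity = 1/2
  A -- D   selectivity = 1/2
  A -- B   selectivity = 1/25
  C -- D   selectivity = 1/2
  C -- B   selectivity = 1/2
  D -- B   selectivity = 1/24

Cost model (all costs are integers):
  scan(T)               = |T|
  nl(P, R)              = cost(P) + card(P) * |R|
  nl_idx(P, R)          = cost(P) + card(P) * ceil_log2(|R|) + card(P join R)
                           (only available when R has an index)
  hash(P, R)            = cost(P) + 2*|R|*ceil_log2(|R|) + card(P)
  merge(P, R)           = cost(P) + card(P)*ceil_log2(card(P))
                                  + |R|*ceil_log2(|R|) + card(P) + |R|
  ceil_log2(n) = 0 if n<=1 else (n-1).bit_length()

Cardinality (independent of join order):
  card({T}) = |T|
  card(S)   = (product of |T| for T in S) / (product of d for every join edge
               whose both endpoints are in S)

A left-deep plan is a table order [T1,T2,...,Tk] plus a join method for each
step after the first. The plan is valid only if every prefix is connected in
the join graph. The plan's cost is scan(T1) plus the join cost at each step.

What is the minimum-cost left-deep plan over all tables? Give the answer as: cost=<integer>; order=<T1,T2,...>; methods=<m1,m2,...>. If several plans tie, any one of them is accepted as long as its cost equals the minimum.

cost=6680; order=B,A,D,C; methods=nl_idx,hash,hash

Selinger DP (subsets sized 1..n):
  {A}: scan cost=150, card=150
  {C}: scan cost=200, card=200
  {D}: scan cost=120, card=120
  {B}: scan cost=50, card=50
  {AC}: card=15000; try (A,hash)→2800, (C,merge)→3300, (A,merge)→3350, (C,hash)→3500, (A,nl_idx)→16800, (C,nl)→30150 …(+1); best=2800 via (A,hash)
  {AD}: card=9000; try (D,hash)→1980, (A,merge)→2430, (D,merge)→2460, (A,hash)→2640, (A,nl_idx)→10080, (D,nl_idx)→10200 …(+2); best=1980 via (D,hash)
  {AB}: card=300; try (A,nl_idx)→750, (B,hash)→900, (B,nl_idx)→1350, (A,merge)→1750, (B,merge)→1850, (A,hash)→2500 …(+2); best=750 via (A,nl_idx)
  {CD}: card=12000; try (D,hash)→2080, (C,merge)→2880, (D,merge)→2960, (C,hash)→3440, (D,nl_idx)→13600, (C,nl)→24120 …(+1); best=2080 via (D,hash)
  {BC}: card=5000; try (B,hash)→1000, (C,merge)→2200, (B,merge)→2350, (C,hash)→3300, (B,nl_idx)→6400, (C,nl)→10050 …(+1); best=1000 via (B,hash)
  {BD}: card=250; try (D,nl_idx)→650, (B,hash)→840, (B,nl_idx)→1090, (D,merge)→1360, (B,merge)→1430, (D,hash)→1780 …(+2); best=650 via (D,nl_idx)
  {ACD}: card=450000; try (C,hash)→14180, (A,hash)→16480, (D,hash)→19480, (C,merge)→138780, (A,merge)→183430, (D,merge)→228760 …(+5); best=14180 via (C,hash)
  {ABC}: card=15000; try (C,hash)→4250, (C,merge)→5550, (A,hash)→8400, (B,hash)→18400, (A,nl_idx)→56000, (C,nl)→60750 …(+5); best=4250 via (C,hash)
  {ABD}: card=750; try (D,hash)→2730, (A,hash)→3300, (A,nl_idx)→3400, (D,nl_idx)→3600, (A,merge)→4250, (D,merge)→4710 …(+6); best=2730 via (D,hash)
  {BCD}: card=12500; try (C,hash)→4100, (C,merge)→4700, (D,hash)→7680, (B,hash)→14680, (D,nl_idx)→48500, (C,nl)→50650 …(+5); best=4100 via (C,hash)
  {ABCD}: card=18750; try (C,hash)→6680, (C,merge)→12780, (A,hash)→19000, (D,hash)→20930, (A,nl_idx)→122850, (D,nl_idx)→128000 …(+9); best=6680 via (C,hash)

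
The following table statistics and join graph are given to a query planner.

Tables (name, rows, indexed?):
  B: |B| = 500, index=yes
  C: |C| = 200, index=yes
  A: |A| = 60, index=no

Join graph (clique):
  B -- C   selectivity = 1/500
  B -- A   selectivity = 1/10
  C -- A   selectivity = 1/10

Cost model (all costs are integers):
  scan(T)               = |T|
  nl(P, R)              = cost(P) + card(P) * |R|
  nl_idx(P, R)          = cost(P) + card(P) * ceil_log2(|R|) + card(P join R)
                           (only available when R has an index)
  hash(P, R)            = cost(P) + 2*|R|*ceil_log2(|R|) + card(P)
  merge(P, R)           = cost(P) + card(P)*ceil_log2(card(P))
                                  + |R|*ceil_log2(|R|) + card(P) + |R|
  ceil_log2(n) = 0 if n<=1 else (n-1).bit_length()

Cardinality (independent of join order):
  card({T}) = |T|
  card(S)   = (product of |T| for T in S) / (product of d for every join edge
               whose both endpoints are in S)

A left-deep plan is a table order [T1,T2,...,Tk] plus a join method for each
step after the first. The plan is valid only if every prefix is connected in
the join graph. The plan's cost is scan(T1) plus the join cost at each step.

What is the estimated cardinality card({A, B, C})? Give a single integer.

Tables in S: A(60), B(500), C(200)
Edges inside S: B-C(d=500), B-A(d=10), C-A(d=10)
numerator = 60 * 500 * 200 = 6000000
denominator = 500 * 10 * 10 = 50000
card(S) = 6000000 / 50000 = 120

120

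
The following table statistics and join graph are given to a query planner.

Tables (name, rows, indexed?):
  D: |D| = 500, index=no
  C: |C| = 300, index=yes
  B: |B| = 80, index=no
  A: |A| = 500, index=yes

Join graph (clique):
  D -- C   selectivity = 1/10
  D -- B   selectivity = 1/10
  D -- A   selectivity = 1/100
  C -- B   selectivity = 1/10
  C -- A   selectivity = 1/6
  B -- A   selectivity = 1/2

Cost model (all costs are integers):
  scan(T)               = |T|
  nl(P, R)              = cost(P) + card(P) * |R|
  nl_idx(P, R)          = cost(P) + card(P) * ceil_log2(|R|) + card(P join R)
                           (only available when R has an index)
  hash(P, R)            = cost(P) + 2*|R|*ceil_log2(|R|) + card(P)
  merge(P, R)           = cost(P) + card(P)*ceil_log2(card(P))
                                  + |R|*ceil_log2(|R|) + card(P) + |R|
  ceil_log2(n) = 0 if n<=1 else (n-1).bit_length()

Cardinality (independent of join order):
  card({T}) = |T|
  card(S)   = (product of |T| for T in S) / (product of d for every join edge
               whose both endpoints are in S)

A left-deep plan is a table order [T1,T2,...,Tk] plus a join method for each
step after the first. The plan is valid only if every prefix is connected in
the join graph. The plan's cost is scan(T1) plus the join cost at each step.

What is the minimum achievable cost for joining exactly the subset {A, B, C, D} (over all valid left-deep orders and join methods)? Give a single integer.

Selinger DP over subsets of {A,B,C,D}:
  {D}: scan cost=500, card=500
  {C}: scan cost=300, card=300
  {B}: scan cost=80, card=80
  {A}: scan cost=500, card=500
  {CD}: card=15000; try (C,hash)→6400, (D,merge)→8300, (C,merge)→8500, (D,hash)→9600, (C,nl_idx)→20000, (D,nl)→150300 …(+1); best=6400 via (C,hash)
  {BD}: card=4000; try (B,hash)→2120, (D,merge)→5720, (B,merge)→6140, (D,hash)→9160, (D,nl)→40080, (B,nl)→40500; best=2120 via (B,hash)
  {AD}: card=2500; try (A,nl_idx)→7500, (D,hash)→10000, (A,hash)→10000, (D,merge)→10500, (A,merge)→10500, (D,nl)→250500 …(+1); best=7500 via (A,nl_idx)
  {BC}: card=2400; try (B,hash)→1720, (C,nl_idx)→3200, (C,merge)→3720, (B,merge)→3940, (C,hash)→5560, (C,nl)→24080 …(+1); best=1720 via (B,hash)
  {AC}: card=25000; try (C,hash)→6400, (A,merge)→8300, (C,merge)→8500, (A,hash)→9600, (A,nl_idx)→28000, (C,nl_idx)→30000 …(+2); best=6400 via (C,hash)
  {AB}: card=20000; try (B,hash)→2120, (A,merge)→5720, (B,merge)→6140, (A,hash)→9160, (A,nl_idx)→20800, (A,nl)→40080 …(+1); best=2120 via (B,hash)
  {BCD}: card=12000; try (C,hash)→11520, (D,hash)→13120, (B,hash)→22520, (D,merge)→37920, (C,nl_idx)→50120, (C,merge)→57120 …(+4); best=11520 via (C,hash)
  {ACD}: card=12500; try (C,hash)→15400, (A,hash)→30400, (D,hash)→40400, (C,nl_idx)→42500, (C,merge)→43000, (A,nl_idx)→153900 …(+5); best=15400 via (C,hash)
  {ABD}: card=10000; try (B,hash)→11120, (A,hash)→15120, (D,hash)→31120, (B,merge)→40640, (A,nl_idx)→48120, (A,merge)→59120 …(+4); best=11120 via (B,hash)
  {ABC}: card=100000; try (A,hash)→13120, (C,hash)→27520, (B,hash)→32520, (A,merge)→37920, (A,nl_idx)→123320, (C,nl_idx)→282120 …(+5); best=13120 via (A,hash)
  {ABCD}: card=5000; try (C,hash)→26520, (B,hash)→29020, (A,hash)→32520, (C,nl_idx)→106120, (D,hash)→122120, (A,nl_idx)→124520 …(+8); best=26520 via (C,hash)

26520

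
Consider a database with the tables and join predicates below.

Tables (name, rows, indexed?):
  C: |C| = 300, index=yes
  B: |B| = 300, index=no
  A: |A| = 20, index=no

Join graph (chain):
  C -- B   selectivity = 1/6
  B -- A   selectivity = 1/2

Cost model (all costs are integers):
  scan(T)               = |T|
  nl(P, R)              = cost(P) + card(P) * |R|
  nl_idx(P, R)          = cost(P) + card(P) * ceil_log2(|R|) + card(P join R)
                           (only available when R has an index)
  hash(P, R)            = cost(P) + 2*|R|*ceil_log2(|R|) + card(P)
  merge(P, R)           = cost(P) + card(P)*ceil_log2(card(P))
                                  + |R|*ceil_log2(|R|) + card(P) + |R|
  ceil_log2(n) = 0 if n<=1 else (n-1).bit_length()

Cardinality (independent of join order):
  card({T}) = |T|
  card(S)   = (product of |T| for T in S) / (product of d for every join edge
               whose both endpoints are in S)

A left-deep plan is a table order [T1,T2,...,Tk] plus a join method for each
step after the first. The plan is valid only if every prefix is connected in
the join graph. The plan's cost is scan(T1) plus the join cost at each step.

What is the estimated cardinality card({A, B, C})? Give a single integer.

Tables in S: A(20), B(300), C(300)
Edges inside S: C-B(d=6), B-A(d=2)
numerator = 20 * 300 * 300 = 1800000
denominator = 6 * 2 = 12
card(S) = 1800000 / 12 = 150000

150000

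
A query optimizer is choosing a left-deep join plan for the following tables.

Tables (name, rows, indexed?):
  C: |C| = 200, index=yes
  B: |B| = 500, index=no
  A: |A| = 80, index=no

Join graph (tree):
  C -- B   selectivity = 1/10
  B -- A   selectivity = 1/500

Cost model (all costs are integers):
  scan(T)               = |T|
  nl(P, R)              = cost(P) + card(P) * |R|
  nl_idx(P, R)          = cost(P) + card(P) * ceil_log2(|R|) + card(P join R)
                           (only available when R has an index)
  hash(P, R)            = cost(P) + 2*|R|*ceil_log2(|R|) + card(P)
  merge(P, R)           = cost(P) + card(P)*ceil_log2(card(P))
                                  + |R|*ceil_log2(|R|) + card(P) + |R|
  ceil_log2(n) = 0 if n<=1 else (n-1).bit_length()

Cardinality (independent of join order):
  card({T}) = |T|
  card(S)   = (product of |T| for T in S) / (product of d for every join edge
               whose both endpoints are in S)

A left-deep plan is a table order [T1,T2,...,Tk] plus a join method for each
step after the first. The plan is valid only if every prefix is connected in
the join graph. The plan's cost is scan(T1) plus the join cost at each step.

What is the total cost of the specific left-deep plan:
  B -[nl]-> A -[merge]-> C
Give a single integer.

step 1: scan B: cost=500, card=500
step 2: join A via nl
    card(P join A) = 500*80/(500) = 80
    cost = 500 + 500*80 = 40500
step 3: join C via merge
    card(P join C) = 80*200/(10) = 1600
    cost = 40500 + 80*7 + 200*8 + 80 + 200 = 42940

42940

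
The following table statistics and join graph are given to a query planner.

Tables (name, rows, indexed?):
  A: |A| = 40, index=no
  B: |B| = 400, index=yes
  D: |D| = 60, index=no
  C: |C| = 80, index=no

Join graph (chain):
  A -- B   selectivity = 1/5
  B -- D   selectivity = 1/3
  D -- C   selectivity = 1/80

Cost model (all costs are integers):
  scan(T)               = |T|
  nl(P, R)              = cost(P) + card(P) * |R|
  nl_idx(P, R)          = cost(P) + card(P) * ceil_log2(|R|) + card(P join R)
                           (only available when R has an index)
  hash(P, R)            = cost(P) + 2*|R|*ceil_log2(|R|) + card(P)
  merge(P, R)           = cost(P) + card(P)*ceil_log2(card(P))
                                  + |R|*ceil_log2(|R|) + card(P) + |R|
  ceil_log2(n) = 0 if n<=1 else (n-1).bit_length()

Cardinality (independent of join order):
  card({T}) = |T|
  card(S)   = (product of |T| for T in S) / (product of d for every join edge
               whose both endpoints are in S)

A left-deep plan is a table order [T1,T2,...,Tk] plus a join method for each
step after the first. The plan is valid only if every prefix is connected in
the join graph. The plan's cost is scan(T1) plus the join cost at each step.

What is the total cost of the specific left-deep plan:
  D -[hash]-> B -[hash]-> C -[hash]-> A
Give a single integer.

step 1: scan D: cost=60, card=60
step 2: join B via hash
    card(P join B) = 60*400/(3) = 8000
    cost = 60 + 2*400*9 + 60 = 7320
step 3: join C via hash
    card(P join C) = 8000*80/(80) = 8000
    cost = 7320 + 2*80*7 + 8000 = 16440
step 4: join A via hash
    card(P join A) = 8000*40/(5) = 64000
    cost = 16440 + 2*40*6 + 8000 = 24920

24920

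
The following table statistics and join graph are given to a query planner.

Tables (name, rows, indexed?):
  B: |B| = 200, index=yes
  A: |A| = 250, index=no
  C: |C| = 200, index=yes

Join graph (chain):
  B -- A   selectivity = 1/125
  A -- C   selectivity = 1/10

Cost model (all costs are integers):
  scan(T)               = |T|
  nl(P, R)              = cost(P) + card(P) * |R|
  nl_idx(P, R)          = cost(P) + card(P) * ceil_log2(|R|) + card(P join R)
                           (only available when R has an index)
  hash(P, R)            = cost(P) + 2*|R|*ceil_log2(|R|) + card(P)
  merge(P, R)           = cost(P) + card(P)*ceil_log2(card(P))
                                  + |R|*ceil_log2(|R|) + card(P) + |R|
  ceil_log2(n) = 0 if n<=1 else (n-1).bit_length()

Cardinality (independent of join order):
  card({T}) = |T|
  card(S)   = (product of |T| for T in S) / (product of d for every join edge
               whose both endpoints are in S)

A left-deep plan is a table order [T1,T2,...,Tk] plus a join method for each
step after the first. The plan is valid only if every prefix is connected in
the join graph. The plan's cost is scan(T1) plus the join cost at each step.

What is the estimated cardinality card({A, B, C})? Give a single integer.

Tables in S: A(250), B(200), C(200)
Edges inside S: B-A(d=125), A-C(d=10)
numerator = 250 * 200 * 200 = 10000000
denominator = 125 * 10 = 1250
card(S) = 10000000 / 1250 = 8000

8000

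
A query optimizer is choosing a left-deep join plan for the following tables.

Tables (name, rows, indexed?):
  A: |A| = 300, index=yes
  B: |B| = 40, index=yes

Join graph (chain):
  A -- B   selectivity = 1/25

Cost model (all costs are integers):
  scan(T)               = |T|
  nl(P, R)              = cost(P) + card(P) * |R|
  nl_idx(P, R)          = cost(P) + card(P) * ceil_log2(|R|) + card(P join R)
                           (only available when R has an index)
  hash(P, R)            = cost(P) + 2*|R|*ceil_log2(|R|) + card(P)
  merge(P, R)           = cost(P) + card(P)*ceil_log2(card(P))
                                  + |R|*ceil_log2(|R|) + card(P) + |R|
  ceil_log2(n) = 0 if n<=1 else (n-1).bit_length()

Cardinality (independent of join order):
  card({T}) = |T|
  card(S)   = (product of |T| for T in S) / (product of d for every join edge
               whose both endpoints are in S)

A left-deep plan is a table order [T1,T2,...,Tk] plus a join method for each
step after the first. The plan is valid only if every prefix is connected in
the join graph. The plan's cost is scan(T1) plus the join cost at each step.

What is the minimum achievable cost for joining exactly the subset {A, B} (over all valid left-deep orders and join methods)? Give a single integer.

Selinger DP over subsets of {A,B}:
  {A}: scan cost=300, card=300
  {B}: scan cost=40, card=40
  {AB}: card=480; try (A,nl_idx)→880, (B,hash)→1080, (B,nl_idx)→2580, (A,merge)→3320, (B,merge)→3580, (A,hash)→5480 …(+2); best=880 via (A,nl_idx)

880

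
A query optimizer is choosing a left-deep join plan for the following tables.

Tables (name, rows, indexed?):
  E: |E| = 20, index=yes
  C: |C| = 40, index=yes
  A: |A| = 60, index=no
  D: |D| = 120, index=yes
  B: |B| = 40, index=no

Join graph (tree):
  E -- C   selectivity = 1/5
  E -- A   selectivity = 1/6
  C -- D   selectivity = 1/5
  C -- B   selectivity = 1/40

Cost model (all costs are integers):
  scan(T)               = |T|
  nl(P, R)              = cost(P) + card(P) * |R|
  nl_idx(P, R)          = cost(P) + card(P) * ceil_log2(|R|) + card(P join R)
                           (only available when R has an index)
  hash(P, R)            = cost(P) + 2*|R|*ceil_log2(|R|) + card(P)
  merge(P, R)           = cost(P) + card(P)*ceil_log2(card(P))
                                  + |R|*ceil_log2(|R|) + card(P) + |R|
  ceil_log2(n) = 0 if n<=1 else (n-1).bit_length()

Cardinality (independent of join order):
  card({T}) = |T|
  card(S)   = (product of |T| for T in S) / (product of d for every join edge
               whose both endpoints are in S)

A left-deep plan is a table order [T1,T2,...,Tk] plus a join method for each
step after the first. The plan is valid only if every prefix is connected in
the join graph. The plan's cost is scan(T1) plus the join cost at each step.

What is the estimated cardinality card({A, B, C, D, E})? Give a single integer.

Tables in S: A(60), B(40), C(40), D(120), E(20)
Edges inside S: E-C(d=5), E-A(d=6), C-D(d=5), C-B(d=40)
numerator = 60 * 40 * 40 * 120 * 20 = 230400000
denominator = 5 * 6 * 5 * 40 = 6000
card(S) = 230400000 / 6000 = 38400

38400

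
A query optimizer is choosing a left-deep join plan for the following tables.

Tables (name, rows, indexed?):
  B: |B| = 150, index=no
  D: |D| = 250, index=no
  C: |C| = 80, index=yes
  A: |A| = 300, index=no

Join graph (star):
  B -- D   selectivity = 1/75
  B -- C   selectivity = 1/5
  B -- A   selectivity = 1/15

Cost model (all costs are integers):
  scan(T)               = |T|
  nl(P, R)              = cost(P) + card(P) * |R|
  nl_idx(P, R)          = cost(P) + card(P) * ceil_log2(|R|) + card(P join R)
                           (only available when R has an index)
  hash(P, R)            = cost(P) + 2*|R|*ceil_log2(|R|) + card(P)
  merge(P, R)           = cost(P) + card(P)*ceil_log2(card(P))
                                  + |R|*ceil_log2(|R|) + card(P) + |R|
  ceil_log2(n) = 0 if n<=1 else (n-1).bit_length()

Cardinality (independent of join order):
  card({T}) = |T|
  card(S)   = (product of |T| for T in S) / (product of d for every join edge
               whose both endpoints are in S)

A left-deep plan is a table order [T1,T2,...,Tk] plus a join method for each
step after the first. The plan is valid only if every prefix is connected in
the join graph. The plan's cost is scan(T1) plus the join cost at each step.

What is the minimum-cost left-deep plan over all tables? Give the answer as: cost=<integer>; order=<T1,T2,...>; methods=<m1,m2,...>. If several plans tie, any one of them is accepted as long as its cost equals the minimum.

cost=17920; order=D,B,C,A; methods=hash,hash,hash

Selinger DP (subsets sized 1..n):
  {B}: scan cost=150, card=150
  {D}: scan cost=250, card=250
  {C}: scan cost=80, card=80
  {A}: scan cost=300, card=300
  {BD}: card=500; try (B,hash)→2900, (D,merge)→3750, (B,merge)→3850, (D,hash)→4300, (D,nl)→37650, (B,nl)→37750; best=2900 via (B,hash)
  {BC}: card=2400; try (C,hash)→1420, (B,merge)→2070, (C,merge)→2140, (B,hash)→2560, (C,nl_idx)→3600, (B,nl)→12080 …(+1); best=1420 via (C,hash)
  {AB}: card=3000; try (B,hash)→3000, (A,merge)→4500, (B,merge)→4650, (A,hash)→5700, (A,nl)→45150, (B,nl)→45300; best=3000 via (B,hash)
  {BCD}: card=8000; try (C,hash)→4520, (D,hash)→7820, (C,merge)→8540, (C,nl_idx)→14400, (D,merge)→34870, (C,nl)→42900 …(+1); best=4520 via (C,hash)
  {ABD}: card=10000; try (A,hash)→8800, (D,hash)→10000, (A,merge)→10900, (D,merge)→44250, (A,nl)→152900, (D,nl)→753000; best=8800 via (A,hash)
  {ABC}: card=48000; try (C,hash)→7120, (A,hash)→9220, (A,merge)→35620, (C,merge)→42640, (C,nl_idx)→72000, (C,nl)→243000 …(+1); best=7120 via (C,hash)
  {ABCD}: card=160000; try (A,hash)→17920, (C,hash)→19920, (D,hash)→59120, (A,merge)→119520, (C,merge)→159440, (C,nl_idx)→238800 …(+4); best=17920 via (A,hash)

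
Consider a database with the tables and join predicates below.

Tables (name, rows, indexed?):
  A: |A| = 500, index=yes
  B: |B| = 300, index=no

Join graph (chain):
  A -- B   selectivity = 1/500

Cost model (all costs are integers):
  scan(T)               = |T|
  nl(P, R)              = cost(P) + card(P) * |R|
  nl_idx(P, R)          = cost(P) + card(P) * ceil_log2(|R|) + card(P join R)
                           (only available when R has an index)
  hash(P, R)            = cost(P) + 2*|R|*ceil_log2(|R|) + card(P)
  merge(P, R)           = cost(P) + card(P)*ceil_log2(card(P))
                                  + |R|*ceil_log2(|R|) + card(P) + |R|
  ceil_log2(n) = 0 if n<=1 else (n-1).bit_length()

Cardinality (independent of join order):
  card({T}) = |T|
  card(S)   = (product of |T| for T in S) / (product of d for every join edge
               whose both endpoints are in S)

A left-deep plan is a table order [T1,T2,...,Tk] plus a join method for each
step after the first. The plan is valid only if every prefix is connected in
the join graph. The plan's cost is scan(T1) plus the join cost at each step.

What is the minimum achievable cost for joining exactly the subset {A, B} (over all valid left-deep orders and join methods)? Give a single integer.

3300

Selinger DP over subsets of {A,B}:
  {A}: scan cost=500, card=500
  {B}: scan cost=300, card=300
  {AB}: card=300; try (A,nl_idx)→3300, (B,hash)→6400, (A,merge)→8300, (B,merge)→8500, (A,hash)→9600, (A,nl)→150300 …(+1); best=3300 via (A,nl_idx)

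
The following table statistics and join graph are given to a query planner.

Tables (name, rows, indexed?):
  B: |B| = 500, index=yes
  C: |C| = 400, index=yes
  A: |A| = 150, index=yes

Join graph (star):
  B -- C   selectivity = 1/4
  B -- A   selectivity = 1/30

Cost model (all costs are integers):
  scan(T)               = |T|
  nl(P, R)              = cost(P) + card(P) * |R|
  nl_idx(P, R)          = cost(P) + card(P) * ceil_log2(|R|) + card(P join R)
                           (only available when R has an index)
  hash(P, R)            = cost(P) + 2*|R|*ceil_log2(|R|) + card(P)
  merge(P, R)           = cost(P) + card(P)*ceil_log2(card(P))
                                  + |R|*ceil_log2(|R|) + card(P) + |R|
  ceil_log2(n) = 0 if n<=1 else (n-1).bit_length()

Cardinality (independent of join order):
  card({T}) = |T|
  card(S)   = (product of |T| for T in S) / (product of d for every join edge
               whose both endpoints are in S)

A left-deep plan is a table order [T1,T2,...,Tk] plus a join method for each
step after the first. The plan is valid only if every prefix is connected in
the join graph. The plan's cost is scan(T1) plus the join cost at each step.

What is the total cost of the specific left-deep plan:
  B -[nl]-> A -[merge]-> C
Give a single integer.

112000

step 1: scan B: cost=500, card=500
step 2: join A via nl
    card(P join A) = 500*150/(30) = 2500
    cost = 500 + 500*150 = 75500
step 3: join C via merge
    card(P join C) = 2500*400/(4) = 250000
    cost = 75500 + 2500*12 + 400*9 + 2500 + 400 = 112000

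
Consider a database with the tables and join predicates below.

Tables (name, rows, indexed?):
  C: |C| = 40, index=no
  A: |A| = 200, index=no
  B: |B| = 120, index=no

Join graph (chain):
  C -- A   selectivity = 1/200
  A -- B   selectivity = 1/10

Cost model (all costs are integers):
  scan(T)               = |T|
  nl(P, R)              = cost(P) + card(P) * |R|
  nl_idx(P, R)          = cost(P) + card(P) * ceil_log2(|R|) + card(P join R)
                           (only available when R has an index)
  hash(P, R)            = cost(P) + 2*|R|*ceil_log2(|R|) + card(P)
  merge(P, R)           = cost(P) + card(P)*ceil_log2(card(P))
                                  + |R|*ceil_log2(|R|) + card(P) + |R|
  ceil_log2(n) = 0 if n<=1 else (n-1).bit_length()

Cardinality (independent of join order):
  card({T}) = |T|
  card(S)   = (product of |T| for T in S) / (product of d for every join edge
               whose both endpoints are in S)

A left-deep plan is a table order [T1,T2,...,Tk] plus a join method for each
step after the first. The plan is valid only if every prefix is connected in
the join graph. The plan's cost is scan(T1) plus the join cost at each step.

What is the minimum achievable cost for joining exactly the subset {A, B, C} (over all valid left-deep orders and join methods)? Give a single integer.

Selinger DP over subsets of {A,B,C}:
  {C}: scan cost=40, card=40
  {A}: scan cost=200, card=200
  {B}: scan cost=120, card=120
  {AC}: card=40; try (C,hash)→880, (A,merge)→2120, (C,merge)→2280, (A,hash)→3280, (A,nl)→8040, (C,nl)→8200; best=880 via (C,hash)
  {AB}: card=2400; try (B,hash)→2080, (A,merge)→2880, (B,merge)→2960, (A,hash)→3440, (A,nl)→24120, (B,nl)→24200; best=2080 via (B,hash)
  {ABC}: card=480; try (B,merge)→2120, (B,hash)→2600, (C,hash)→4960, (B,nl)→5680, (C,merge)→33560, (C,nl)→98080; best=2120 via (B,merge)

2120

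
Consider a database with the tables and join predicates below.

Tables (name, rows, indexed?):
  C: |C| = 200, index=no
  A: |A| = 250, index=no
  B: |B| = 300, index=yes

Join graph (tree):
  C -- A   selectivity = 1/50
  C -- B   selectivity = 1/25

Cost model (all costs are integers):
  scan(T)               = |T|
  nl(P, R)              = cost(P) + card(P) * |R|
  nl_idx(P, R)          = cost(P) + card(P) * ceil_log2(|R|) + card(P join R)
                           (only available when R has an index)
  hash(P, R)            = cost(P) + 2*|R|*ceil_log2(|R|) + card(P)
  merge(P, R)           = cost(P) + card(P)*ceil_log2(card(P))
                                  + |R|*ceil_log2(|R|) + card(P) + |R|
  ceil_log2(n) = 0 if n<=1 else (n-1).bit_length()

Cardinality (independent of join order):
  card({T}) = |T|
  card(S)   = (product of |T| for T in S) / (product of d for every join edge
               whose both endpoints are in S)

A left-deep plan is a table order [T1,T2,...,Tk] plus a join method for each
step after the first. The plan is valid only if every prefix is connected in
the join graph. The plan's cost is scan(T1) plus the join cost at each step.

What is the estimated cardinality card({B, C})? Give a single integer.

Tables in S: B(300), C(200)
Edges inside S: C-B(d=25)
numerator = 300 * 200 = 60000
denominator = 25 = 25
card(S) = 60000 / 25 = 2400

2400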